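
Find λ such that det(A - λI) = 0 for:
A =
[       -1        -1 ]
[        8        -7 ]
λ = -5, -3

Solve det(A - λI) = 0. For a 2×2 matrix the characteristic equation is λ² - (trace)λ + det = 0.
trace(A) = a + d = -1 - 7 = -8.
det(A) = a*d - b*c = (-1)*(-7) - (-1)*(8) = 7 + 8 = 15.
Characteristic equation: λ² - (-8)λ + (15) = 0.
Discriminant = (-8)² - 4*(15) = 64 - 60 = 4.
λ = (-8 ± √4) / 2 = (-8 ± 2) / 2 = -5, -3.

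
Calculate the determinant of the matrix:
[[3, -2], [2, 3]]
13

For a 2×2 matrix [[a, b], [c, d]], det = ad - bc
det = (3)(3) - (-2)(2) = 9 - -4 = 13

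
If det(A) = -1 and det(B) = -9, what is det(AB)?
9

Use the multiplicative property of determinants: det(AB) = det(A)*det(B).
det(AB) = (-1)*(-9) = 9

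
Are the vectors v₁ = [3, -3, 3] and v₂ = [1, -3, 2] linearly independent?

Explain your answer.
Yes, linearly independent

Two vectors are linearly dependent iff one is a scalar multiple of the other.
No single scalar k satisfies v₂ = k·v₁ (the ratios of corresponding entries disagree), so v₁ and v₂ are linearly independent.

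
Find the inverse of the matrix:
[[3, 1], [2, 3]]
[[3/7, -1/7], [-2/7, 3/7]]

For [[a,b],[c,d]], inverse = (1/det)·[[d,-b],[-c,a]]
det = 3·3 - 1·2 = 7
Inverse = (1/7)·[[3, -1], [-2, 3]]
        = [[3/7, -1/7], [-2/7, 3/7]]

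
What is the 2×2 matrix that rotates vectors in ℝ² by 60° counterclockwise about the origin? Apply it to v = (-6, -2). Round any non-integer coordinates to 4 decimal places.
R = [[1/2, -√3/2], [√3/2, 1/2]]; R·v = (-1.2679, -6.1962)

A counterclockwise rotation by angle θ in ℝ² has matrix R(θ) = [[cos θ, -sin θ], [sin θ, cos θ]].
For θ = 60°: cos θ = 1/2, sin θ = √3/2.
R(60°) = [[1/2, -√3/2], [√3/2, 1/2]].
R·v = [1/2·-6 + (-√3/2)·-2, √3/2·-6 + 1/2·-2] = (-1.2679, -6.1962).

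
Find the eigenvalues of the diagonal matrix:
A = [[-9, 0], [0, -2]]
λ₁ = -9, λ₂ = -2

The characteristic polynomial of A is det(A - λI) = (-9 - λ)(-2 - λ) = 0.
The roots are λ = -9 and λ = -2, so the eigenvalues are the diagonal entries.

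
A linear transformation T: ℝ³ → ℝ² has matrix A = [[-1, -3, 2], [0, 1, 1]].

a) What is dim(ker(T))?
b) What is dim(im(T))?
dim(ker) = 1, dim(im) = 2

The two rows are not scalar multiples of one another (no single k satisfies row 2 = k × row 1), so they are linearly independent.
Thus rank(A) = 2.
dim(im(T)) = rank(A) = 2.
By the rank-nullity theorem applied to T: ℝ³ → ℝ², rank(A) + nullity(A) = 3 (the domain dimension), so dim(ker(T)) = 3 - 2 = 1.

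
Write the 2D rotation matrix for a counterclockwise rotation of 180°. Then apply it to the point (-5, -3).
R = [[-1, 0], [0, -1]]; R·(-5, -3) = (5, 3)

Rotation matrix formula: R(θ) = [[cos θ, -sin θ], [sin θ, cos θ]]
For θ = 180°:
cos(180°) = -1
sin(180°) = 0
R = [[-1, 0], [0, -1]]
Apply to (-5, -3): [-1·-5 + (0)·-3, 0·-5 + -1·-3] = (5, 3)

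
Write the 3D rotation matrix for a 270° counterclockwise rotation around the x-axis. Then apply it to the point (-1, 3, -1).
R = [[1, 0, 0], [0, 0, 1], [0, -1, 0]]; R·(-1, 3, -1) = (-1, -1, -3)

Rotation matrix for 270° around x-axis:
cos(270°) = 0, sin(270°) = -1
R = [[1, 0, 0], [0, 0, 1], [0, -1, 0]]
Apply to (-1, 3, -1): R·[-1, 3, -1]ᵀ = (-1, -1, -3)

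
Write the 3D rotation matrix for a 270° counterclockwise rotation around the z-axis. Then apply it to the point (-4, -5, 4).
R = [[0, 1, 0], [-1, 0, 0], [0, 0, 1]]; R·(-4, -5, 4) = (-5, 4, 4)

Rotation matrix for 270° around z-axis:
cos(270°) = 0, sin(270°) = -1
R = [[0, 1, 0], [-1, 0, 0], [0, 0, 1]]
Apply to (-4, -5, 4): R·[-4, -5, 4]ᵀ = (-5, 4, 4)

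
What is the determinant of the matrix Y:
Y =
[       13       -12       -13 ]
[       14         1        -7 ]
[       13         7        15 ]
det(Y) = 3339

Expand along row 0 (cofactor expansion): det(Y) = a*(e*i - f*h) - b*(d*i - f*g) + c*(d*h - e*g), where the 3×3 is [[a, b, c], [d, e, f], [g, h, i]].
Minor M_00 = (1)*(15) - (-7)*(7) = 15 + 49 = 64.
Minor M_01 = (14)*(15) - (-7)*(13) = 210 + 91 = 301.
Minor M_02 = (14)*(7) - (1)*(13) = 98 - 13 = 85.
det(Y) = (13)*(64) - (-12)*(301) + (-13)*(85) = 832 + 3612 - 1105 = 3339.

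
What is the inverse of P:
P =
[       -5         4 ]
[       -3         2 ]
det(P) = 2
P⁻¹ =
[        1        -2 ]
[      3/2      -5/2 ]

For a 2×2 matrix P = [[a, b], [c, d]] with det(P) ≠ 0, P⁻¹ = (1/det(P)) * [[d, -b], [-c, a]].
det(P) = (-5)*(2) - (4)*(-3) = -10 + 12 = 2.
P⁻¹ = (1/2) * [[2, -4], [3, -5]].
Dividing each entry by 2 and reducing:
P⁻¹ =
[        1        -2 ]
[      3/2      -5/2 ]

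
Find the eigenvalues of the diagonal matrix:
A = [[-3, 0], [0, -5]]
λ₁ = -3, λ₂ = -5

The characteristic polynomial of A is det(A - λI) = (-3 - λ)(-5 - λ) = 0.
The roots are λ = -3 and λ = -5, so the eigenvalues are the diagonal entries.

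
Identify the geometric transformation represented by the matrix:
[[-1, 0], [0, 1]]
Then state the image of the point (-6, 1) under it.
reflection across the y-axis; image of (-6, 1) is (6, 1)

This is a symmetric orthogonal matrix with determinant -1, which characterizes a reflection in ℝ².
The matrix [[-1, 0], [0, 1]] represents: reflection across the y-axis.
Applying it to (-6, 1): [-1·-6 + 0·1, 0·-6 + 1·1] = (6, 1).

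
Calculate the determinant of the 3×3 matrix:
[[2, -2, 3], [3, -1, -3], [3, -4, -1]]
-37

Expansion along first row:
det = 2·det([[-1,-3],[-4,-1]]) - -2·det([[3,-3],[3,-1]]) + 3·det([[3,-1],[3,-4]])
    = 2·(-1·-1 - -3·-4) - -2·(3·-1 - -3·3) + 3·(3·-4 - -1·3)
    = 2·-11 - -2·6 + 3·-9
    = -22 + 12 + -27 = -37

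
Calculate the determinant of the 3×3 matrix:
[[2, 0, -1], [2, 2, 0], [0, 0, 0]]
0

Expansion along first row:
det = 2·det([[2,0],[0,0]]) - 0·det([[2,0],[0,0]]) + -1·det([[2,2],[0,0]])
    = 2·(2·0 - 0·0) - 0·(2·0 - 0·0) + -1·(2·0 - 2·0)
    = 2·0 - 0·0 + -1·0
    = 0 + 0 + 0 = 0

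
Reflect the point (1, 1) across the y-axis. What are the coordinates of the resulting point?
(-1, 1)

Reflection across y-axis: (1, 1) → (-1, 1)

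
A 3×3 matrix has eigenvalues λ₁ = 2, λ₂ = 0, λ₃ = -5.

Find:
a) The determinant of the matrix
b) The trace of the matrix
det = 0, trace = -3

Two standard eigenvalue identities:
- det(A) equals the product of the eigenvalues (counted with multiplicity).
- trace(A) equals the sum of the eigenvalues.
det(A) = (2)*(0)*(-5) = 0.
trace(A) = 2 + 0 - 5 = -3.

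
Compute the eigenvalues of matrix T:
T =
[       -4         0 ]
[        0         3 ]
λ = -4, 3

Solve det(T - λI) = 0. For a 2×2 matrix the characteristic equation is λ² - (trace)λ + det = 0.
trace(T) = a + d = -4 + 3 = -1.
det(T) = a*d - b*c = (-4)*(3) - (0)*(0) = -12 - 0 = -12.
Characteristic equation: λ² - (-1)λ + (-12) = 0.
Discriminant = (-1)² - 4*(-12) = 1 + 48 = 49.
λ = (-1 ± √49) / 2 = (-1 ± 7) / 2 = -4, 3.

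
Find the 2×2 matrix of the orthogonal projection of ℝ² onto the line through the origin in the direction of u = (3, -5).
[[9/34, -15/34], [-15/34, 25/34]]

The orthogonal projection onto the line spanned by a nonzero vector u = (a, b) has matrix P = (u uᵀ) / (uᵀ u) = (1/(a² + b²)) · [[a², ab], [ab, b²]].
Here u = (3, -5), so a² + b² = 9 + 25 = 34.
P = (1/34) · [[9, -15], [-15, 25]] = [[9/34, -15/34], [-15/34, 25/34]].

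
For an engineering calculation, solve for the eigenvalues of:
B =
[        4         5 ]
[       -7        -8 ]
λ = -3, -1

Solve det(B - λI) = 0. For a 2×2 matrix the characteristic equation is λ² - (trace)λ + det = 0.
trace(B) = a + d = 4 - 8 = -4.
det(B) = a*d - b*c = (4)*(-8) - (5)*(-7) = -32 + 35 = 3.
Characteristic equation: λ² - (-4)λ + (3) = 0.
Discriminant = (-4)² - 4*(3) = 16 - 12 = 4.
λ = (-4 ± √4) / 2 = (-4 ± 2) / 2 = -3, -1.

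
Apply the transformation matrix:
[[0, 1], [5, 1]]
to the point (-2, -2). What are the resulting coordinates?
(-2, -12)

Matrix multiplication:
[[0, 1], [5, 1]] × [-2, -2]ᵀ
= [0×-2 + 1×-2, 5×-2 + 1×-2]ᵀ
= [-2.0000, -12.0000]ᵀ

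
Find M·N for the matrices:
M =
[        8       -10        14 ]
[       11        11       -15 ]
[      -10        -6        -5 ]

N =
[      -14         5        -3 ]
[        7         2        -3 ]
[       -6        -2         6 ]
MN =
[     -266        -8        90 ]
[       13       107      -156 ]
[      128       -52        18 ]

Matrix multiplication: (MN)[i][j] = sum over k of M[i][k] * N[k][j].
  (MN)[0][0] = (8)*(-14) + (-10)*(7) + (14)*(-6) = -266
  (MN)[0][1] = (8)*(5) + (-10)*(2) + (14)*(-2) = -8
  (MN)[0][2] = (8)*(-3) + (-10)*(-3) + (14)*(6) = 90
  (MN)[1][0] = (11)*(-14) + (11)*(7) + (-15)*(-6) = 13
  (MN)[1][1] = (11)*(5) + (11)*(2) + (-15)*(-2) = 107
  (MN)[1][2] = (11)*(-3) + (11)*(-3) + (-15)*(6) = -156
  (MN)[2][0] = (-10)*(-14) + (-6)*(7) + (-5)*(-6) = 128
  (MN)[2][1] = (-10)*(5) + (-6)*(2) + (-5)*(-2) = -52
  (MN)[2][2] = (-10)*(-3) + (-6)*(-3) + (-5)*(6) = 18
MN =
[     -266        -8        90 ]
[       13       107      -156 ]
[      128       -52        18 ]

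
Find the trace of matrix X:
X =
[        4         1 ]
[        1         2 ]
tr(X) = 4 + 2 = 6

The trace of a square matrix is the sum of its diagonal entries.
Diagonal entries of X: X[0][0] = 4, X[1][1] = 2.
tr(X) = 4 + 2 = 6.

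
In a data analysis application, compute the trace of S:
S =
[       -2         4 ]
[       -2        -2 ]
tr(S) = -2 - 2 = -4

The trace of a square matrix is the sum of its diagonal entries.
Diagonal entries of S: S[0][0] = -2, S[1][1] = -2.
tr(S) = -2 - 2 = -4.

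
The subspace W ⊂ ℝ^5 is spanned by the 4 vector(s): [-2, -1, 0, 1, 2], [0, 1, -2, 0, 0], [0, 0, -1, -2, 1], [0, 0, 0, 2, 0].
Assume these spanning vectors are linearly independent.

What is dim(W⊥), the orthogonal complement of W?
dim(W⊥) = 1

For any subspace W of ℝ^n, dim(W) + dim(W⊥) = n (the whole-space dimension).
Here the given 4 vectors are linearly independent, so dim(W) = 4.
Thus dim(W⊥) = n - dim(W) = 5 - 4 = 1.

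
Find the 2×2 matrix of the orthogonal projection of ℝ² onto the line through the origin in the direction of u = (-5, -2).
[[25/29, 10/29], [10/29, 4/29]]

The orthogonal projection onto the line spanned by a nonzero vector u = (a, b) has matrix P = (u uᵀ) / (uᵀ u) = (1/(a² + b²)) · [[a², ab], [ab, b²]].
Here u = (-5, -2), so a² + b² = 25 + 4 = 29.
P = (1/29) · [[25, 10], [10, 4]] = [[25/29, 10/29], [10/29, 4/29]].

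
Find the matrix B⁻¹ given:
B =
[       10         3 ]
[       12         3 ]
det(B) = -6
B⁻¹ =
[     -1/2       1/2 ]
[        2      -5/3 ]

For a 2×2 matrix B = [[a, b], [c, d]] with det(B) ≠ 0, B⁻¹ = (1/det(B)) * [[d, -b], [-c, a]].
det(B) = (10)*(3) - (3)*(12) = 30 - 36 = -6.
B⁻¹ = (1/-6) * [[3, -3], [-12, 10]].
Dividing each entry by -6 and reducing:
B⁻¹ =
[     -1/2       1/2 ]
[        2      -5/3 ]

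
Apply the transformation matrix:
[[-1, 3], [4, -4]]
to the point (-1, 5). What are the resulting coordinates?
(16, -24)

Matrix multiplication:
[[-1, 3], [4, -4]] × [-1, 5]ᵀ
= [-1×-1 + 3×5, 4×-1 + -4×5]ᵀ
= [16.0000, -24.0000]ᵀ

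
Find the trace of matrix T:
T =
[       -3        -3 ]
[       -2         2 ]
tr(T) = -3 + 2 = -1

The trace of a square matrix is the sum of its diagonal entries.
Diagonal entries of T: T[0][0] = -3, T[1][1] = 2.
tr(T) = -3 + 2 = -1.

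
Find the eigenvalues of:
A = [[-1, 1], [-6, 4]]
λ = 1, 2

Solve det(A - λI) = 0. For a 2×2 matrix this is λ² - (trace)λ + det = 0.
trace(A) = -1 + 4 = 3.
det(A) = (-1)*(4) - (1)*(-6) = -4 + 6 = 2.
Characteristic equation: λ² - (3)λ + (2) = 0.
Discriminant: (3)² - 4*(2) = 9 - 8 = 1.
Roots: λ = (3 ± √1) / 2 = 1, 2.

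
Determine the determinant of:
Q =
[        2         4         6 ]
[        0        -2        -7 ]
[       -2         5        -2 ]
det(Q) = 110

Expand along row 0 (cofactor expansion): det(Q) = a*(e*i - f*h) - b*(d*i - f*g) + c*(d*h - e*g), where the 3×3 is [[a, b, c], [d, e, f], [g, h, i]].
Minor M_00 = (-2)*(-2) - (-7)*(5) = 4 + 35 = 39.
Minor M_01 = (0)*(-2) - (-7)*(-2) = 0 - 14 = -14.
Minor M_02 = (0)*(5) - (-2)*(-2) = 0 - 4 = -4.
det(Q) = (2)*(39) - (4)*(-14) + (6)*(-4) = 78 + 56 - 24 = 110.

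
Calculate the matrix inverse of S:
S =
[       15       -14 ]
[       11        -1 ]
det(S) = 139
S⁻¹ =
[   -1/139    14/139 ]
[  -11/139    15/139 ]

For a 2×2 matrix S = [[a, b], [c, d]] with det(S) ≠ 0, S⁻¹ = (1/det(S)) * [[d, -b], [-c, a]].
det(S) = (15)*(-1) - (-14)*(11) = -15 + 154 = 139.
S⁻¹ = (1/139) * [[-1, 14], [-11, 15]].
Dividing each entry by 139 and reducing:
S⁻¹ =
[   -1/139    14/139 ]
[  -11/139    15/139 ]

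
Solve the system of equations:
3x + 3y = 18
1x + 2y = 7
x = 5, y = 1

Use elimination (row reduction):
Equation 1: 3x + 3y = 18.
Equation 2: 1x + 2y = 7.
Multiply Eq1 by 1 and Eq2 by 3: 3x + 3y = 18;  3x + 6y = 21.
Subtract: (3)y = 3, so y = 1.
Back-substitute into Eq1: 3x + 3*(1) = 18, so x = 5.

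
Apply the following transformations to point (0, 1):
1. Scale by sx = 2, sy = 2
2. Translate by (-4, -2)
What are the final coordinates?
(-4, 0)

Step 1: Scale (0, 1) by (sx, sy) = (2, 2) → (0, 2)
Step 2: Translate by (-4, -2) → (-4, 0)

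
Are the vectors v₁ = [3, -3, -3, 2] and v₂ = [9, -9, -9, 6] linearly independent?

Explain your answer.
No, linearly dependent (v₂ = 3·v₁)

Check whether there is a scalar k with v₂ = k·v₁.
Comparing components, k = 3 satisfies 3·[3, -3, -3, 2] = [9, -9, -9, 6].
Since v₂ is a scalar multiple of v₁, the two vectors are linearly dependent.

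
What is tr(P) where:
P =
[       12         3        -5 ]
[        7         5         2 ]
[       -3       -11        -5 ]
tr(P) = 12 + 5 - 5 = 12

The trace of a square matrix is the sum of its diagonal entries.
Diagonal entries of P: P[0][0] = 12, P[1][1] = 5, P[2][2] = -5.
tr(P) = 12 + 5 - 5 = 12.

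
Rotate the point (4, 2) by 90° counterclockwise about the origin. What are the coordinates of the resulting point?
(-2, 4)

Rotation matrix R(θ) = [[cos θ, -sin θ], [sin θ, cos θ]]; for θ = 90°:
R = [[0, -1], [1, 0]]
Result: R × [4, 2]ᵀ = [0·4 + (-1)·2, 1·4 + (0)·2]ᵀ = (-2, 4)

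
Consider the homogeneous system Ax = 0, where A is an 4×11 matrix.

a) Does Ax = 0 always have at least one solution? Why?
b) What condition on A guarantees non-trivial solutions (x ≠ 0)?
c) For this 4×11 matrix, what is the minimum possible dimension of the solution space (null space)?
a) Yes, x = 0 is always a solution. b) When A has linearly dependent columns (rank < n). c) Minimum nullity = 7.

a) x = 0 satisfies A·0 = 0, so the zero vector is always a solution.
b) Non-trivial solutions exist iff the columns of A are linearly dependent, equivalently rank(A) < n (the number of columns).
c) By rank-nullity, rank(A) + nullity(A) = n = 11. Since A has only 4 rows, rank(A) ≤ 4, so nullity(A) ≥ 11 - 4 = 7.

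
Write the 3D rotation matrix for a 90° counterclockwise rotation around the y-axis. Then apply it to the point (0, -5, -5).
R = [[0, 0, 1], [0, 1, 0], [-1, 0, 0]]; R·(0, -5, -5) = (-5, -5, 0)

Rotation matrix for 90° around y-axis:
cos(90°) = 0, sin(90°) = 1
R = [[0, 0, 1], [0, 1, 0], [-1, 0, 0]]
Apply to (0, -5, -5): R·[0, -5, -5]ᵀ = (-5, -5, 0)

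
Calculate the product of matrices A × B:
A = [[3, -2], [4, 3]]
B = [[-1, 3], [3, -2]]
[[-9, 13], [5, 6]]

Matrix multiplication:
C[0][0] = 3×-1 + -2×3 = -9
C[0][1] = 3×3 + -2×-2 = 13
C[1][0] = 4×-1 + 3×3 = 5
C[1][1] = 4×3 + 3×-2 = 6
Result: [[-9, 13], [5, 6]]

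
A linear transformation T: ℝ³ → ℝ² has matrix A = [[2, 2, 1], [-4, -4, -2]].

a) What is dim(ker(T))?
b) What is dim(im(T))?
dim(ker) = 2, dim(im) = 1

Observe that row 2 = -2 × row 1 (so the rows are linearly dependent).
Thus rank(A) = 1 (only one linearly independent row).
dim(im(T)) = rank(A) = 1.
By the rank-nullity theorem applied to T: ℝ³ → ℝ², rank(A) + nullity(A) = 3 (the domain dimension), so dim(ker(T)) = 3 - 1 = 2.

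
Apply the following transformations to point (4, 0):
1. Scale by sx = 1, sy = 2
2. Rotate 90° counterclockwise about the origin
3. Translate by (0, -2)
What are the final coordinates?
(0, 2)

Step 1: Scale → (4, 0)
Step 2: Rotate 90° → (0, 4)
Step 3: Translate → (0, 2)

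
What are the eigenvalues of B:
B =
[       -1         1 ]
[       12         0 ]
λ = -4, 3

Solve det(B - λI) = 0. For a 2×2 matrix the characteristic equation is λ² - (trace)λ + det = 0.
trace(B) = a + d = -1 + 0 = -1.
det(B) = a*d - b*c = (-1)*(0) - (1)*(12) = 0 - 12 = -12.
Characteristic equation: λ² - (-1)λ + (-12) = 0.
Discriminant = (-1)² - 4*(-12) = 1 + 48 = 49.
λ = (-1 ± √49) / 2 = (-1 ± 7) / 2 = -4, 3.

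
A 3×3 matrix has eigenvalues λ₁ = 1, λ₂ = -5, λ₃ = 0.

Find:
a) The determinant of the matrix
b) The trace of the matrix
det = 0, trace = -4

Two standard eigenvalue identities:
- det(A) equals the product of the eigenvalues (counted with multiplicity).
- trace(A) equals the sum of the eigenvalues.
det(A) = (1)*(-5)*(0) = 0.
trace(A) = 1 - 5 + 0 = -4.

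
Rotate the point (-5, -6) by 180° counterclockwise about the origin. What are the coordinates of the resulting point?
(5, 6)

Rotation matrix R(θ) = [[cos θ, -sin θ], [sin θ, cos θ]]; for θ = 180°:
R = [[-1, 0], [0, -1]]
Result: R × [-5, -6]ᵀ = [-1·-5 + (0)·-6, 0·-5 + (-1)·-6]ᵀ = (5, 6)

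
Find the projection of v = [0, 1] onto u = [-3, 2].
[-6/13, 4/13]

The projection of v onto u is proj_u(v) = ((v·u) / (u·u)) · u.
v·u = (0)*(-3) + (1)*(2) = 2.
u·u = (-3)*(-3) + (2)*(2) = 13.
coefficient = 2 / 13 = 2/13.
proj_u(v) = 2/13 · [-3, 2] = [-6/13, 4/13].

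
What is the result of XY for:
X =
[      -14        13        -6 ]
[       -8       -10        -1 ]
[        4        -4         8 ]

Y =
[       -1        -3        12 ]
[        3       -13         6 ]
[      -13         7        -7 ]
XY =
[      131      -169       -48 ]
[       -9       147      -149 ]
[     -120        96       -32 ]

Matrix multiplication: (XY)[i][j] = sum over k of X[i][k] * Y[k][j].
  (XY)[0][0] = (-14)*(-1) + (13)*(3) + (-6)*(-13) = 131
  (XY)[0][1] = (-14)*(-3) + (13)*(-13) + (-6)*(7) = -169
  (XY)[0][2] = (-14)*(12) + (13)*(6) + (-6)*(-7) = -48
  (XY)[1][0] = (-8)*(-1) + (-10)*(3) + (-1)*(-13) = -9
  (XY)[1][1] = (-8)*(-3) + (-10)*(-13) + (-1)*(7) = 147
  (XY)[1][2] = (-8)*(12) + (-10)*(6) + (-1)*(-7) = -149
  (XY)[2][0] = (4)*(-1) + (-4)*(3) + (8)*(-13) = -120
  (XY)[2][1] = (4)*(-3) + (-4)*(-13) + (8)*(7) = 96
  (XY)[2][2] = (4)*(12) + (-4)*(6) + (8)*(-7) = -32
XY =
[      131      -169       -48 ]
[       -9       147      -149 ]
[     -120        96       -32 ]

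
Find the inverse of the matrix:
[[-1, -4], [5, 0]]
[[0, 1/5], [-1/4, -1/20]]

For [[a,b],[c,d]], inverse = (1/det)·[[d,-b],[-c,a]]
det = -1·0 - -4·5 = 20
Inverse = (1/20)·[[0, 4], [-5, -1]]
        = [[0, 1/5], [-1/4, -1/20]]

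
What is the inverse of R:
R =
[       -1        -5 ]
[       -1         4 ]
det(R) = -9
R⁻¹ =
[     -4/9      -5/9 ]
[     -1/9       1/9 ]

For a 2×2 matrix R = [[a, b], [c, d]] with det(R) ≠ 0, R⁻¹ = (1/det(R)) * [[d, -b], [-c, a]].
det(R) = (-1)*(4) - (-5)*(-1) = -4 - 5 = -9.
R⁻¹ = (1/-9) * [[4, 5], [1, -1]].
Dividing each entry by -9 and reducing:
R⁻¹ =
[     -4/9      -5/9 ]
[     -1/9       1/9 ]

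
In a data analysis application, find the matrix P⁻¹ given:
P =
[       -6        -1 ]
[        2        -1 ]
det(P) = 8
P⁻¹ =
[     -1/8       1/8 ]
[     -1/4      -3/4 ]

For a 2×2 matrix P = [[a, b], [c, d]] with det(P) ≠ 0, P⁻¹ = (1/det(P)) * [[d, -b], [-c, a]].
det(P) = (-6)*(-1) - (-1)*(2) = 6 + 2 = 8.
P⁻¹ = (1/8) * [[-1, 1], [-2, -6]].
Dividing each entry by 8 and reducing:
P⁻¹ =
[     -1/8       1/8 ]
[     -1/4      -3/4 ]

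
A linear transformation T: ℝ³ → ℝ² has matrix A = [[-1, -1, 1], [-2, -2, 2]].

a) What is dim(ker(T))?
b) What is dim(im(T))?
dim(ker) = 2, dim(im) = 1

Observe that row 2 = 2 × row 1 (so the rows are linearly dependent).
Thus rank(A) = 1 (only one linearly independent row).
dim(im(T)) = rank(A) = 1.
By the rank-nullity theorem applied to T: ℝ³ → ℝ², rank(A) + nullity(A) = 3 (the domain dimension), so dim(ker(T)) = 3 - 1 = 2.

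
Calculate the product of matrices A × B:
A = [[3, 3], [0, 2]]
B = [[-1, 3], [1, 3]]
[[0, 18], [2, 6]]

Matrix multiplication:
C[0][0] = 3×-1 + 3×1 = 0
C[0][1] = 3×3 + 3×3 = 18
C[1][0] = 0×-1 + 2×1 = 2
C[1][1] = 0×3 + 2×3 = 6
Result: [[0, 18], [2, 6]]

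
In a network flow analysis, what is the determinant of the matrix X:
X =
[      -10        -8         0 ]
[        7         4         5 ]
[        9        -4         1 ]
det(X) = -544

Expand along row 0 (cofactor expansion): det(X) = a*(e*i - f*h) - b*(d*i - f*g) + c*(d*h - e*g), where the 3×3 is [[a, b, c], [d, e, f], [g, h, i]].
Minor M_00 = (4)*(1) - (5)*(-4) = 4 + 20 = 24.
Minor M_01 = (7)*(1) - (5)*(9) = 7 - 45 = -38.
Minor M_02 = (7)*(-4) - (4)*(9) = -28 - 36 = -64.
det(X) = (-10)*(24) - (-8)*(-38) + (0)*(-64) = -240 - 304 + 0 = -544.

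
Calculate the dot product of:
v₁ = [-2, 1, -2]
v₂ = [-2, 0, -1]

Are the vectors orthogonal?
6, No

The dot product is the sum of products of corresponding components.
v₁·v₂ = (-2)*(-2) + (1)*(0) + (-2)*(-1) = 4 + 0 + 2 = 6.
Two vectors are orthogonal iff their dot product is 0; here the dot product is 6, so the vectors are not orthogonal.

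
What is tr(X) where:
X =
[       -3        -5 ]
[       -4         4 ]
tr(X) = -3 + 4 = 1

The trace of a square matrix is the sum of its diagonal entries.
Diagonal entries of X: X[0][0] = -3, X[1][1] = 4.
tr(X) = -3 + 4 = 1.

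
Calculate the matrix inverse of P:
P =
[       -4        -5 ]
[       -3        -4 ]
det(P) = 1
P⁻¹ =
[       -4         5 ]
[        3        -4 ]

For a 2×2 matrix P = [[a, b], [c, d]] with det(P) ≠ 0, P⁻¹ = (1/det(P)) * [[d, -b], [-c, a]].
det(P) = (-4)*(-4) - (-5)*(-3) = 16 - 15 = 1.
P⁻¹ = (1/1) * [[-4, 5], [3, -4]].
Dividing each entry by 1 and reducing:
P⁻¹ =
[       -4         5 ]
[        3        -4 ]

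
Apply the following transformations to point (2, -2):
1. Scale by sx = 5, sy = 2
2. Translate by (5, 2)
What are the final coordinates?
(15, -2)

Step 1: Scale (2, -2) by (sx, sy) = (5, 2) → (10, -4)
Step 2: Translate by (5, 2) → (15, -2)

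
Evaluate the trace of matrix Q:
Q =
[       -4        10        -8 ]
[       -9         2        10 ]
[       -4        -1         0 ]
tr(Q) = -4 + 2 + 0 = -2

The trace of a square matrix is the sum of its diagonal entries.
Diagonal entries of Q: Q[0][0] = -4, Q[1][1] = 2, Q[2][2] = 0.
tr(Q) = -4 + 2 + 0 = -2.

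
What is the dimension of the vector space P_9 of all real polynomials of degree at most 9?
Dimension = 10

A polynomial of degree at most 9 can be written as a₀ + a₁x + a₂x² + … + a_9x^9, with 10 free coefficients a₀, …, a_9.
The set {1, x, x², …, x^9} is a basis: it spans P_9 (every such polynomial is a linear combination of these) and is linearly independent (a polynomial is zero iff all its coefficients are zero).
Therefore dim(P_9) = 9 + 1 = 10.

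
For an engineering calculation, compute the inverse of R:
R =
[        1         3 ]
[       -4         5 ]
det(R) = 17
R⁻¹ =
[     5/17     -3/17 ]
[     4/17      1/17 ]

For a 2×2 matrix R = [[a, b], [c, d]] with det(R) ≠ 0, R⁻¹ = (1/det(R)) * [[d, -b], [-c, a]].
det(R) = (1)*(5) - (3)*(-4) = 5 + 12 = 17.
R⁻¹ = (1/17) * [[5, -3], [4, 1]].
Dividing each entry by 17 and reducing:
R⁻¹ =
[     5/17     -3/17 ]
[     4/17      1/17 ]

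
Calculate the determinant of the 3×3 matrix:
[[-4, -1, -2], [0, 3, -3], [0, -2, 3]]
-12

Expansion along first row:
det = -4·det([[3,-3],[-2,3]]) - -1·det([[0,-3],[0,3]]) + -2·det([[0,3],[0,-2]])
    = -4·(3·3 - -3·-2) - -1·(0·3 - -3·0) + -2·(0·-2 - 3·0)
    = -4·3 - -1·0 + -2·0
    = -12 + 0 + 0 = -12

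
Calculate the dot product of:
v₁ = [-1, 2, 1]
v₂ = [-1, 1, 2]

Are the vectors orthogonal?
5, No

The dot product is the sum of products of corresponding components.
v₁·v₂ = (-1)*(-1) + (2)*(1) + (1)*(2) = 1 + 2 + 2 = 5.
Two vectors are orthogonal iff their dot product is 0; here the dot product is 5, so the vectors are not orthogonal.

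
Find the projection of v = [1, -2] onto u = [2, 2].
[-1/2, -1/2]

The projection of v onto u is proj_u(v) = ((v·u) / (u·u)) · u.
v·u = (1)*(2) + (-2)*(2) = -2.
u·u = (2)*(2) + (2)*(2) = 8.
coefficient = -2 / 8 = -1/4.
proj_u(v) = -1/4 · [2, 2] = [-1/2, -1/2].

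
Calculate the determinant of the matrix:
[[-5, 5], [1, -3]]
10

For a 2×2 matrix [[a, b], [c, d]], det = ad - bc
det = (-5)(-3) - (5)(1) = 15 - 5 = 10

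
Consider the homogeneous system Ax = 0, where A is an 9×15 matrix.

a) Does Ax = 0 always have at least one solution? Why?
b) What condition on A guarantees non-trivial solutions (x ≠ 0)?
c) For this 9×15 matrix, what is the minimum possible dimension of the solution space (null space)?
a) Yes, x = 0 is always a solution. b) When A has linearly dependent columns (rank < n). c) Minimum nullity = 6.

a) x = 0 satisfies A·0 = 0, so the zero vector is always a solution.
b) Non-trivial solutions exist iff the columns of A are linearly dependent, equivalently rank(A) < n (the number of columns).
c) By rank-nullity, rank(A) + nullity(A) = n = 15. Since A has only 9 rows, rank(A) ≤ 9, so nullity(A) ≥ 15 - 9 = 6.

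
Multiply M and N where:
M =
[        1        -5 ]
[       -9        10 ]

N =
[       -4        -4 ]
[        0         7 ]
MN =
[       -4       -39 ]
[       36       106 ]

Matrix multiplication: (MN)[i][j] = sum over k of M[i][k] * N[k][j].
  (MN)[0][0] = (1)*(-4) + (-5)*(0) = -4
  (MN)[0][1] = (1)*(-4) + (-5)*(7) = -39
  (MN)[1][0] = (-9)*(-4) + (10)*(0) = 36
  (MN)[1][1] = (-9)*(-4) + (10)*(7) = 106
MN =
[       -4       -39 ]
[       36       106 ]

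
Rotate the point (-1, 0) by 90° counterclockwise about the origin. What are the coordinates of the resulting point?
(0, -1)

Rotation matrix R(θ) = [[cos θ, -sin θ], [sin θ, cos θ]]; for θ = 90°:
R = [[0, -1], [1, 0]]
Result: R × [-1, 0]ᵀ = [0·-1 + (-1)·0, 1·-1 + (0)·0]ᵀ = (0, -1)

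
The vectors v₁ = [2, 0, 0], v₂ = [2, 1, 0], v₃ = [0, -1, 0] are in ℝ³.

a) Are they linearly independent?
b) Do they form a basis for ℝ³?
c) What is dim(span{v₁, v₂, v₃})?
Not independent, not a basis, dim(span) = 2

Check whether v₃ can be written as a linear combination of v₁ and v₂.
v₃ = (1)·v₁ + (-1)·v₂ = [0, -1, 0], so the three vectors are linearly dependent.
Thus they do not form a basis for ℝ³, and dim(span{v₁, v₂, v₃}) = 2 (spanned by v₁ and v₂).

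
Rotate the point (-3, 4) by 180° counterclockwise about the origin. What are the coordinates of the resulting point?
(3, -4)

Rotation matrix R(θ) = [[cos θ, -sin θ], [sin θ, cos θ]]; for θ = 180°:
R = [[-1, 0], [0, -1]]
Result: R × [-3, 4]ᵀ = [-1·-3 + (0)·4, 0·-3 + (-1)·4]ᵀ = (3, -4)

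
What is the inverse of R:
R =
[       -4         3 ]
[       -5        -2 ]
det(R) = 23
R⁻¹ =
[    -2/23     -3/23 ]
[     5/23     -4/23 ]

For a 2×2 matrix R = [[a, b], [c, d]] with det(R) ≠ 0, R⁻¹ = (1/det(R)) * [[d, -b], [-c, a]].
det(R) = (-4)*(-2) - (3)*(-5) = 8 + 15 = 23.
R⁻¹ = (1/23) * [[-2, -3], [5, -4]].
Dividing each entry by 23 and reducing:
R⁻¹ =
[    -2/23     -3/23 ]
[     5/23     -4/23 ]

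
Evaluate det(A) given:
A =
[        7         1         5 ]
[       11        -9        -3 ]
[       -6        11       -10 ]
det(A) = 1324

Expand along row 0 (cofactor expansion): det(A) = a*(e*i - f*h) - b*(d*i - f*g) + c*(d*h - e*g), where the 3×3 is [[a, b, c], [d, e, f], [g, h, i]].
Minor M_00 = (-9)*(-10) - (-3)*(11) = 90 + 33 = 123.
Minor M_01 = (11)*(-10) - (-3)*(-6) = -110 - 18 = -128.
Minor M_02 = (11)*(11) - (-9)*(-6) = 121 - 54 = 67.
det(A) = (7)*(123) - (1)*(-128) + (5)*(67) = 861 + 128 + 335 = 1324.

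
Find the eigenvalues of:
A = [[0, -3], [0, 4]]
λ = 0, 4

Solve det(A - λI) = 0. For a 2×2 matrix this is λ² - (trace)λ + det = 0.
trace(A) = 0 + 4 = 4.
det(A) = (0)*(4) - (-3)*(0) = 0 - 0 = 0.
Characteristic equation: λ² - (4)λ + (0) = 0.
Discriminant: (4)² - 4*(0) = 16 - 0 = 16.
Roots: λ = (4 ± √16) / 2 = 0, 4.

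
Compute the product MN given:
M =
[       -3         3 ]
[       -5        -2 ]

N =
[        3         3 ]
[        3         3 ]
MN =
[        0         0 ]
[      -21       -21 ]

Matrix multiplication: (MN)[i][j] = sum over k of M[i][k] * N[k][j].
  (MN)[0][0] = (-3)*(3) + (3)*(3) = 0
  (MN)[0][1] = (-3)*(3) + (3)*(3) = 0
  (MN)[1][0] = (-5)*(3) + (-2)*(3) = -21
  (MN)[1][1] = (-5)*(3) + (-2)*(3) = -21
MN =
[        0         0 ]
[      -21       -21 ]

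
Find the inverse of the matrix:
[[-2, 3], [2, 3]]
[[-1/4, 1/4], [1/6, 1/6]]

For [[a,b],[c,d]], inverse = (1/det)·[[d,-b],[-c,a]]
det = -2·3 - 3·2 = -12
Inverse = (1/-12)·[[3, -3], [-2, -2]]
        = [[-1/4, 1/4], [1/6, 1/6]]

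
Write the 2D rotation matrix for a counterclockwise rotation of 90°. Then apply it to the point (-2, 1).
R = [[0, -1], [1, 0]]; R·(-2, 1) = (-1, -2)

Rotation matrix formula: R(θ) = [[cos θ, -sin θ], [sin θ, cos θ]]
For θ = 90°:
cos(90°) = 0
sin(90°) = 1
R = [[0, -1], [1, 0]]
Apply to (-2, 1): [0·-2 + (-1)·1, 1·-2 + 0·1] = (-1, -2)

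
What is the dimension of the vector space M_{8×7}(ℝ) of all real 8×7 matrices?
Dimension = 56

A real 8×7 matrix is determined by its 8·7 = 56 independent entries.
A standard basis is {E_ij : 1 ≤ i ≤ 8, 1 ≤ j ≤ 7}, where E_ij has a 1 in position (i, j) and 0 elsewhere — there are 56 such matrices, and they are linearly independent and span M_{8×7}(ℝ).
Therefore dim(M_{8×7}(ℝ)) = 56.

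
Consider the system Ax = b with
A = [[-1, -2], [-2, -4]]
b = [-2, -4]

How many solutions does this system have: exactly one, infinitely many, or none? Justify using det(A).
Infinitely many solutions

det(A) = (-1)*(-4) - (-2)*(-2) = 0, so A is singular (column 2 is 2 times column 1).
b = [-2, -4] = 2 * column 1 of A, so b lies in the column space of A.
A singular matrix whose right-hand side is in its column space gives a 1-parameter family of solutions — infinitely many.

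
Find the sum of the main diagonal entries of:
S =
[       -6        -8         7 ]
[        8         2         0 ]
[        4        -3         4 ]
tr(S) = -6 + 2 + 4 = 0

The trace of a square matrix is the sum of its diagonal entries.
Diagonal entries of S: S[0][0] = -6, S[1][1] = 2, S[2][2] = 4.
tr(S) = -6 + 2 + 4 = 0.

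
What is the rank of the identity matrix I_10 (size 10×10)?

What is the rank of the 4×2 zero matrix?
rank(I_10) = 10, rank(0) = 0

The identity I_10 has 10 columns that are the standard basis vectors e_1, …, e_10. These are linearly independent, so all 10 columns are pivots and rank(I_10) = 10.
The 4×2 zero matrix has every entry zero, so every row is the zero row and there are no pivots; rank(0) = 0.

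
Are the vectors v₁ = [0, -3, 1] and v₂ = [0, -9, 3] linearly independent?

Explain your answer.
No, linearly dependent (v₂ = 3·v₁)

Check whether there is a scalar k with v₂ = k·v₁.
Comparing components, k = 3 satisfies 3·[0, -3, 1] = [0, -9, 3].
Since v₂ is a scalar multiple of v₁, the two vectors are linearly dependent.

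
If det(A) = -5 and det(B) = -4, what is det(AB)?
20

Use the multiplicative property of determinants: det(AB) = det(A)*det(B).
det(AB) = (-5)*(-4) = 20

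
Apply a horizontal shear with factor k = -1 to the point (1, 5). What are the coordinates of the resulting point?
(-4, 5)

Shear matrix for horizontal shear with factor k = -1:
[[1, -1], [0, 1]]
Result: (1, 5) → (-4, 5)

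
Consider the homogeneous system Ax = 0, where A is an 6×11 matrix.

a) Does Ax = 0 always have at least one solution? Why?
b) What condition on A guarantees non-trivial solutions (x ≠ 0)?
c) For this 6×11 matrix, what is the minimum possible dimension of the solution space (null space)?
a) Yes, x = 0 is always a solution. b) When A has linearly dependent columns (rank < n). c) Minimum nullity = 5.

a) x = 0 satisfies A·0 = 0, so the zero vector is always a solution.
b) Non-trivial solutions exist iff the columns of A are linearly dependent, equivalently rank(A) < n (the number of columns).
c) By rank-nullity, rank(A) + nullity(A) = n = 11. Since A has only 6 rows, rank(A) ≤ 6, so nullity(A) ≥ 11 - 6 = 5.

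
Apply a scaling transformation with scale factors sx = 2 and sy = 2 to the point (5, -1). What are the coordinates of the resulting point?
(10, -2)

Scaling matrix:
[[2, 0], [0, 2]]
Result: (5 × 2, -1 × 2) = (10, -2)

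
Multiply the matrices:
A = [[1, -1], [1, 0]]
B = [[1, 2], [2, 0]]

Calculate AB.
[[-1, 2], [1, 2]]

Each entry (i,j) of AB = sum over k of A[i][k]*B[k][j].
(AB)[0][0] = (1)*(1) + (-1)*(2) = -1
(AB)[0][1] = (1)*(2) + (-1)*(0) = 2
(AB)[1][0] = (1)*(1) + (0)*(2) = 1
(AB)[1][1] = (1)*(2) + (0)*(0) = 2
AB = [[-1, 2], [1, 2]]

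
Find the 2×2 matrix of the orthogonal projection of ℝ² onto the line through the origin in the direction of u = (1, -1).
[[1/2, -1/2], [-1/2, 1/2]]

The orthogonal projection onto the line spanned by a nonzero vector u = (a, b) has matrix P = (u uᵀ) / (uᵀ u) = (1/(a² + b²)) · [[a², ab], [ab, b²]].
Here u = (1, -1), so a² + b² = 1 + 1 = 2.
P = (1/2) · [[1, -1], [-1, 1]] = [[1/2, -1/2], [-1/2, 1/2]].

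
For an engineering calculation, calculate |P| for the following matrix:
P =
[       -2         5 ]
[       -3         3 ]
det(P) = 9

For a 2×2 matrix [[a, b], [c, d]], det = a*d - b*c.
det(P) = (-2)*(3) - (5)*(-3) = -6 + 15 = 9.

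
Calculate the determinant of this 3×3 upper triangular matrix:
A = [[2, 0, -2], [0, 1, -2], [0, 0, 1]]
2

The determinant of a triangular matrix is the product of its diagonal entries (the off-diagonal entries above the diagonal do not affect it).
det(A) = (2) * (1) * (1) = 2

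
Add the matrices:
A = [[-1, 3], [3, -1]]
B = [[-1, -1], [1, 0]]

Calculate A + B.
[[-2, 2], [4, -1]]

Add corresponding elements:
(-1)+(-1)=-2
(3)+(-1)=2
(3)+(1)=4
(-1)+(0)=-1
A + B = [[-2, 2], [4, -1]]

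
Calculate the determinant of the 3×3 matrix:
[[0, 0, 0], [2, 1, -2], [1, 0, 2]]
0

Expansion along first row:
det = 0·det([[1,-2],[0,2]]) - 0·det([[2,-2],[1,2]]) + 0·det([[2,1],[1,0]])
    = 0·(1·2 - -2·0) - 0·(2·2 - -2·1) + 0·(2·0 - 1·1)
    = 0·2 - 0·6 + 0·-1
    = 0 + 0 + 0 = 0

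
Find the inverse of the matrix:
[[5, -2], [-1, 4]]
[[2/9, 1/9], [1/18, 5/18]]

For [[a,b],[c,d]], inverse = (1/det)·[[d,-b],[-c,a]]
det = 5·4 - -2·-1 = 18
Inverse = (1/18)·[[4, 2], [1, 5]]
        = [[2/9, 1/9], [1/18, 5/18]]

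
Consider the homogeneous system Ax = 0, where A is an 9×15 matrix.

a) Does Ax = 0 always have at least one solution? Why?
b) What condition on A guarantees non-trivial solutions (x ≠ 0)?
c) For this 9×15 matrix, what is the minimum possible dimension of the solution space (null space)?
a) Yes, x = 0 is always a solution. b) When A has linearly dependent columns (rank < n). c) Minimum nullity = 6.

a) x = 0 satisfies A·0 = 0, so the zero vector is always a solution.
b) Non-trivial solutions exist iff the columns of A are linearly dependent, equivalently rank(A) < n (the number of columns).
c) By rank-nullity, rank(A) + nullity(A) = n = 15. Since A has only 9 rows, rank(A) ≤ 9, so nullity(A) ≥ 15 - 9 = 6.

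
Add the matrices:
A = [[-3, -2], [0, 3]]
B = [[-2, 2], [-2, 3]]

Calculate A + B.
[[-5, 0], [-2, 6]]

Add corresponding elements:
(-3)+(-2)=-5
(-2)+(2)=0
(0)+(-2)=-2
(3)+(3)=6
A + B = [[-5, 0], [-2, 6]]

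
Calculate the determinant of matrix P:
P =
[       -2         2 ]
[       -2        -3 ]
det(P) = 10

For a 2×2 matrix [[a, b], [c, d]], det = a*d - b*c.
det(P) = (-2)*(-3) - (2)*(-2) = 6 + 4 = 10.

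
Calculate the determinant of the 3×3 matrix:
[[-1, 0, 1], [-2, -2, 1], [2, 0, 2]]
8

Expansion along first row:
det = -1·det([[-2,1],[0,2]]) - 0·det([[-2,1],[2,2]]) + 1·det([[-2,-2],[2,0]])
    = -1·(-2·2 - 1·0) - 0·(-2·2 - 1·2) + 1·(-2·0 - -2·2)
    = -1·-4 - 0·-6 + 1·4
    = 4 + 0 + 4 = 8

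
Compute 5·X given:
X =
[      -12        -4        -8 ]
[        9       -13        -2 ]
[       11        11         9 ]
5X =
[      -60       -20       -40 ]
[       45       -65       -10 ]
[       55        55        45 ]

Scalar multiplication is elementwise: (5X)[i][j] = 5 * X[i][j].
  (5X)[0][0] = 5 * (-12) = -60
  (5X)[0][1] = 5 * (-4) = -20
  (5X)[0][2] = 5 * (-8) = -40
  (5X)[1][0] = 5 * (9) = 45
  (5X)[1][1] = 5 * (-13) = -65
  (5X)[1][2] = 5 * (-2) = -10
  (5X)[2][0] = 5 * (11) = 55
  (5X)[2][1] = 5 * (11) = 55
  (5X)[2][2] = 5 * (9) = 45
5X =
[      -60       -20       -40 ]
[       45       -65       -10 ]
[       55        55        45 ]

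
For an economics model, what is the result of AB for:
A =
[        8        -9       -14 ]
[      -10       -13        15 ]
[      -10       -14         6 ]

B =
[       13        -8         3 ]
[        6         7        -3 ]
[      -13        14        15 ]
AB =
[      232      -323      -159 ]
[     -403       199       234 ]
[     -292        66       102 ]

Matrix multiplication: (AB)[i][j] = sum over k of A[i][k] * B[k][j].
  (AB)[0][0] = (8)*(13) + (-9)*(6) + (-14)*(-13) = 232
  (AB)[0][1] = (8)*(-8) + (-9)*(7) + (-14)*(14) = -323
  (AB)[0][2] = (8)*(3) + (-9)*(-3) + (-14)*(15) = -159
  (AB)[1][0] = (-10)*(13) + (-13)*(6) + (15)*(-13) = -403
  (AB)[1][1] = (-10)*(-8) + (-13)*(7) + (15)*(14) = 199
  (AB)[1][2] = (-10)*(3) + (-13)*(-3) + (15)*(15) = 234
  (AB)[2][0] = (-10)*(13) + (-14)*(6) + (6)*(-13) = -292
  (AB)[2][1] = (-10)*(-8) + (-14)*(7) + (6)*(14) = 66
  (AB)[2][2] = (-10)*(3) + (-14)*(-3) + (6)*(15) = 102
AB =
[      232      -323      -159 ]
[     -403       199       234 ]
[     -292        66       102 ]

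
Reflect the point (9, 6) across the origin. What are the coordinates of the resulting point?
(-9, -6)

Reflection across origin: (9, 6) → (-9, -6)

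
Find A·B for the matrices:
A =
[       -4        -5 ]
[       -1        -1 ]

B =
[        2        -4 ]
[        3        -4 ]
AB =
[      -23        36 ]
[       -5         8 ]

Matrix multiplication: (AB)[i][j] = sum over k of A[i][k] * B[k][j].
  (AB)[0][0] = (-4)*(2) + (-5)*(3) = -23
  (AB)[0][1] = (-4)*(-4) + (-5)*(-4) = 36
  (AB)[1][0] = (-1)*(2) + (-1)*(3) = -5
  (AB)[1][1] = (-1)*(-4) + (-1)*(-4) = 8
AB =
[      -23        36 ]
[       -5         8 ]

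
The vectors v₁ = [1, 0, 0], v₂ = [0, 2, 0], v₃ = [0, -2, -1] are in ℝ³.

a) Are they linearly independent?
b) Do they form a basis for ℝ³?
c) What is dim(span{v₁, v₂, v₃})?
Yes independent, yes basis, dim = 3

Stack v₁, v₂, v₃ as rows of a 3×3 matrix.
[[1, 0, 0]; [0, 2, 0]; [0, -2, -1]] is already lower triangular with nonzero diagonal entries (1, 2, -1), so its determinant is the product of the diagonal entries, det = (1)·(2)·(-1) = -2 ≠ 0, and the rows are linearly independent.
Three linearly independent vectors in ℝ³ form a basis for ℝ³, so dim(span{v₁,v₂,v₃}) = 3.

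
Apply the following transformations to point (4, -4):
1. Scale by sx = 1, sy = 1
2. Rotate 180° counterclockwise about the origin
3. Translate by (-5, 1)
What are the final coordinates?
(-9, 5)

Step 1: Scale → (4, -4)
Step 2: Rotate 180° → (-4, 4)
Step 3: Translate → (-9, 5)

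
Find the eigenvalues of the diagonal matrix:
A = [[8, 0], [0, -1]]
λ₁ = 8, λ₂ = -1

The characteristic polynomial of A is det(A - λI) = (8 - λ)(-1 - λ) = 0.
The roots are λ = 8 and λ = -1, so the eigenvalues are the diagonal entries.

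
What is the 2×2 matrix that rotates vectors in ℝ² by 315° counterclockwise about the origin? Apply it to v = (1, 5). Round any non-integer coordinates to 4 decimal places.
R = [[√2/2, √2/2], [-√2/2, √2/2]]; R·v = (4.2426, 2.8284)

A counterclockwise rotation by angle θ in ℝ² has matrix R(θ) = [[cos θ, -sin θ], [sin θ, cos θ]].
For θ = 315°: cos θ = √2/2, sin θ = -√2/2.
R(315°) = [[√2/2, √2/2], [-√2/2, √2/2]].
R·v = [√2/2·1 + (√2/2)·5, -√2/2·1 + √2/2·5] = (4.2426, 2.8284).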